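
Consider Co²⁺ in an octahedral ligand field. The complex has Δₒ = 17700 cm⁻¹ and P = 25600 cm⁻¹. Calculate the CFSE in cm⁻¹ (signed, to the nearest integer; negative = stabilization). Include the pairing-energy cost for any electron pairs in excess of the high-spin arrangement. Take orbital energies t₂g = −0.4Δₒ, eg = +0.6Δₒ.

Co²⁺: group 9, so d-count = 9 − 2 = 7.
Here Δₒ < P (17700 < 25600), so the high-spin state is favoured.
Filling d⁷ accordingly: t₂g⁵ eg².
Orbital CFSE = -0.8Δₒ = -0.8 × 17700 = -14160 cm⁻¹.
High-spin has no excess pairs, so no pairing correction applies.

-14160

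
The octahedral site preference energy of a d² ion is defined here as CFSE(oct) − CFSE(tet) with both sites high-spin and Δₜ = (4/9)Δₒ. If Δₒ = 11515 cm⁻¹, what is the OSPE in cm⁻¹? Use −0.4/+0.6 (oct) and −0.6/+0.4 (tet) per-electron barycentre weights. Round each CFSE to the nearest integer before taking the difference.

In an octahedral site d² (HS) is t₂g² eg⁰, giving CFSE(oct) = -0.8Δₒ = -9212 cm⁻¹.
Tetrahedral e² t₂⁰ gives -1.2Δₜ = -1.2 × (4/9) × 11515 = -6141 cm⁻¹.
OSPE = -9212 − (-6141) = -3071 cm⁻¹.

-3071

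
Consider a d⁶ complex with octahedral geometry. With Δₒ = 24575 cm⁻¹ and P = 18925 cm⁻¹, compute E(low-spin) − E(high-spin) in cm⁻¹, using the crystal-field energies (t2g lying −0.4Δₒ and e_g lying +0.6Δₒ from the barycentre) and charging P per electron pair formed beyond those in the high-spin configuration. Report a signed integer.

-11300

High-spin: t2g^4 e_g^2, CFSE = -0.4Δₒ = -9830 cm⁻¹.
Low-spin t2g^6 e_g^0 gives -2.4Δₒ = -58980 cm⁻¹, but forming 2 extra pairs costs 2P = 37850 cm⁻¹, so E(LS) = -58980 + 37850 = -21130 cm⁻¹.
Thus E(LS) − E(HS) = -11300 cm⁻¹.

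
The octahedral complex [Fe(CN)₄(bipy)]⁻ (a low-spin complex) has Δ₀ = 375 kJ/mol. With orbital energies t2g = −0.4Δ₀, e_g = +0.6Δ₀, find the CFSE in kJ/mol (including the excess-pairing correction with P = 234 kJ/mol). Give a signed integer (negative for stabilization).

-282

Ligand charges: 4×(-1) from CN⁻ and 1×(+0) from bipy sum to -4; with overall charge -1, Fe is +3.
Fe sits in group 8; removing 3 electrons leaves Fe³⁺ with 8 − 3 = 5 d electrons.
Configuration: t2g^5 e_g^0.
Orbital CFSE = 5(-0.4) + 0(0.6) = -2.0Δ₀ = -2.0 × 375 = -750 kJ/mol.
High-spin d⁵ would be t2g^3 e_g^2 with 0 pairs; low-spin has 2, so 2 excess pairs cost +2P = +468 kJ/mol.
Combining: -750 + 468 = -282 kJ/mol.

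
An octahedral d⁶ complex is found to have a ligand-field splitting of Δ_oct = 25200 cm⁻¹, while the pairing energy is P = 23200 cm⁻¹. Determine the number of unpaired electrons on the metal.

0

Δ_oct > P, so pairing is preferred: the ground state is low-spin.
Filling d⁶ accordingly: t₂g⁶ eg⁰.
Unpaired electrons: 0.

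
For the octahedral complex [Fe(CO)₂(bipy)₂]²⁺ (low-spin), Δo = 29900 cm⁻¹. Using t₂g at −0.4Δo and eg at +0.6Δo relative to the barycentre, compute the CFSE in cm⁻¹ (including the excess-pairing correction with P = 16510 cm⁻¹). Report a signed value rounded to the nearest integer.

-38740

Ligand charges: 2×(+0) from CO and 2×(+0) from bipy sum to +0; with overall charge +2, Fe is +2.
Fe²⁺: group 8, so d-count = 8 − 2 = 6.
The d⁶ electrons fill as t₂g⁶ eg⁰.
The orbital stabilization is -2.4Δo = -2.4 × 29900 = -71760 cm⁻¹.
Relative to high-spin t₂g⁴ eg² (1 paired), the low-spin configuration has 2 additional pairs, contributing +2 × 16510 = +33020 cm⁻¹.
Overall CFSE = -71760 + 33020 = -38740 cm⁻¹.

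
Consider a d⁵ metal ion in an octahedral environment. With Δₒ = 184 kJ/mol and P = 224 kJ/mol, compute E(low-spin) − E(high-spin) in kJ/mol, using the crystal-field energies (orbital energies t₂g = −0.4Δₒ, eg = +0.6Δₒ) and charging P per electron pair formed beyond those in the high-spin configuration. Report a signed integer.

High-spin d⁵ fills as t₂g³ eg² with CFSE 3(−0.4) + 2(+0.6) = 0.0Δₒ = 0 kJ/mol.
For low-spin the configuration is t₂g⁵ eg⁰: orbital energy -2.0 × 184 = -368 kJ/mol, and 2 additional pairs relative to high-spin add 448 kJ/mol, giving 80 kJ/mol.
The difference is 80 − (0) = 80 kJ/mol, so high-spin lies lower.

80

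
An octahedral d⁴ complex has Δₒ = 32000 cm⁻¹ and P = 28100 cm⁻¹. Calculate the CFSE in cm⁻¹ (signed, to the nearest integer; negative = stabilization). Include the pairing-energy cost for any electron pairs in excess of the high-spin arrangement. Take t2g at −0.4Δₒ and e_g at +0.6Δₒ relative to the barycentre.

Δₒ > P, so pairing is preferred: the ground state is low-spin.
Configuration: t2g^4 e_g^0.
Orbital CFSE = -1.6Δₒ = -1.6 × 32000 = -51200 cm⁻¹.
Excess pairs vs high-spin: 1 − 0 = 1; pairing cost = +28100 cm⁻¹.
Net CFSE = -51200 + 28100 = -23100 cm⁻¹.

-23100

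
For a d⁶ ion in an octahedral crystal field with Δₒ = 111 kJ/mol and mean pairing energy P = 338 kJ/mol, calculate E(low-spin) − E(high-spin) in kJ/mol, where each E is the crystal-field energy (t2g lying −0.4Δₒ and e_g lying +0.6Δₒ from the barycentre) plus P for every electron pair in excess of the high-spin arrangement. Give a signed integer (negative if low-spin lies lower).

High-spin: t2g^4 e_g^2, CFSE = -0.4Δₒ = -44 kJ/mol.
For low-spin the configuration is t2g^6 e_g^0: orbital energy -2.4 × 111 = -266 kJ/mol, and 2 additional pairs relative to high-spin add 676 kJ/mol, giving 410 kJ/mol.
Thus E(LS) − E(HS) = 454 kJ/mol.

454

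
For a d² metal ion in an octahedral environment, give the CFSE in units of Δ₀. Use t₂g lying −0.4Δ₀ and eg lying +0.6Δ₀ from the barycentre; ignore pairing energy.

-0.8 Δ₀

Configuration: t₂g² eg⁰.
CFSE = 2(-0.4Δ₀) + 0(0.6Δ₀) = -0.8Δ₀ + 0.0Δ₀ = -0.8Δ₀.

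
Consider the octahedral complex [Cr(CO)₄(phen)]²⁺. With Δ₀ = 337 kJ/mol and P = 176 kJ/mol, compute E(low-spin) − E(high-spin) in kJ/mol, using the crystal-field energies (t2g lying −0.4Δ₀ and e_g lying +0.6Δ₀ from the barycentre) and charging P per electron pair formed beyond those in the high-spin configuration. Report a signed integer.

-161

Ligand charges: 4×(+0) from CO and 1×(+0) from phen sum to +0; with overall charge +2, Cr is +2.
Cr sits in group 6; removing 2 electrons leaves Cr²⁺ with 6 − 2 = 4 d electrons.
In the high-spin limit (t2g^3 e_g^1) the orbital term is -0.6Δ₀ = -202 kJ/mol, with no excess pairing.
Low-spin: t2g^4 e_g^0, orbital CFSE = -1.6Δ₀ = -539 kJ/mol; plus 1 excess pair × P = +176 kJ/mol; total -363 kJ/mol.
Thus E(LS) − E(HS) = -161 kJ/mol.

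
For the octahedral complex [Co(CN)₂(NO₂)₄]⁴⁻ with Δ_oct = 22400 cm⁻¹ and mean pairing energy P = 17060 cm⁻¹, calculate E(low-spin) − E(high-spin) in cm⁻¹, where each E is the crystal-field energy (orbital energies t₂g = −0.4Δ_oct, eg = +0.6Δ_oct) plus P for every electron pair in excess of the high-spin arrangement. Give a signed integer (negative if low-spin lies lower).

Ligand charges: 2×(-1) from CN⁻ and 4×(-1) from NO₂⁻ sum to -6; with overall charge -4, Co is +2.
Co is in group 9, so Co²⁺ is d⁷ (9 − 2 = 7).
High-spin d⁷ fills as t₂g⁵ eg² with CFSE 5(−0.4) + 2(+0.6) = -0.8Δ_oct = -17920 cm⁻¹.
Low-spin: t₂g⁶ eg¹, orbital CFSE = -1.8Δ_oct = -40320 cm⁻¹; plus 1 excess pair × P = +17060 cm⁻¹; total -23260 cm⁻¹.
The difference is -23260 − (-17920) = -5340 cm⁻¹, so low-spin lies lower.

-5340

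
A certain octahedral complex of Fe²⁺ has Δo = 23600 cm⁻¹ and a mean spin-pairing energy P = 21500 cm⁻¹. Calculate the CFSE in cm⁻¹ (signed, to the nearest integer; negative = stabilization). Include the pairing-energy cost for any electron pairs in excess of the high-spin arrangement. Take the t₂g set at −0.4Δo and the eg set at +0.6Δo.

-13640

Fe²⁺: group 8, so d-count = 8 − 2 = 6.
Since Δo = 23600 cm⁻¹ > P = 21500 cm⁻¹, the complex adopts the low-spin configuration.
Configuration: t₂g⁶ eg⁰.
Orbital CFSE = -2.4Δo = -2.4 × 23600 = -56640 cm⁻¹.
Excess pairs vs high-spin: 3 − 1 = 2; pairing cost = +43000 cm⁻¹.
Net CFSE = -56640 + 43000 = -13640 cm⁻¹.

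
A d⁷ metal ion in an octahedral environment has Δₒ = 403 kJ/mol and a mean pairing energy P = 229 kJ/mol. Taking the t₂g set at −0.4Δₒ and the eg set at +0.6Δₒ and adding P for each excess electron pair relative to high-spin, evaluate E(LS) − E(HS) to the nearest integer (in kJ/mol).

In the high-spin limit (t₂g⁵ eg²) the orbital term is -0.8Δₒ = -322 kJ/mol, with no excess pairing.
For low-spin the configuration is t₂g⁶ eg¹: orbital energy -1.8 × 403 = -725 kJ/mol, and 1 additional pair relative to high-spin adds 229 kJ/mol, giving -496 kJ/mol.
The difference is -496 − (-322) = -174 kJ/mol, so low-spin lies lower.

-174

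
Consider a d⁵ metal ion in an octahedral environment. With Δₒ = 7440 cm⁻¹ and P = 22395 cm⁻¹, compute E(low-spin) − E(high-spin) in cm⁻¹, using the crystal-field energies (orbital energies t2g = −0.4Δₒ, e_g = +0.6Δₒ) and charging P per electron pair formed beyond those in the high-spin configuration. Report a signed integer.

29910

In the high-spin limit (t2g^3 e_g^2) the orbital term is 0.0Δₒ = 0 cm⁻¹, with no excess pairing.
Low-spin t2g^5 e_g^0 gives -2.0Δₒ = -14880 cm⁻¹, but forming 2 extra pairs costs 2P = 44790 cm⁻¹, so E(LS) = -14880 + 44790 = 29910 cm⁻¹.
E(LS) − E(HS) = 29910 − (0) = 29910 cm⁻¹.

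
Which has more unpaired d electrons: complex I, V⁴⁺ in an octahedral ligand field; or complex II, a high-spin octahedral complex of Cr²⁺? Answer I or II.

II

I: V is in group 5, so V⁴⁺ is d¹ (5 − 4 = 1); t₂g¹ eg⁰ → 1 unpaired.
II: Cr²⁺: group 6, so d-count = 6 − 2 = 4; t₂g³ eg¹ → 4 unpaired.
So II has more unpaired electrons.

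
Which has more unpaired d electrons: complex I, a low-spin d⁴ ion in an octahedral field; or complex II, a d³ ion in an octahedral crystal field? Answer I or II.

II

I: t2g^4 e_g^0 → 2 unpaired.
II: For octahedral d³ the high- and low-spin configurations coincide; t₂g³ eg⁰ → 3 unpaired.
So II has more unpaired electrons.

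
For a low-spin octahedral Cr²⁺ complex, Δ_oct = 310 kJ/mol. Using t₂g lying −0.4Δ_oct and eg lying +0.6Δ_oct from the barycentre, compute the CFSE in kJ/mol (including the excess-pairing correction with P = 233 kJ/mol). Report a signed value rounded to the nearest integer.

Cr is in group 6, so Cr²⁺ is d⁴ (6 − 2 = 4).
Configuration: t₂g⁴ eg⁰.
The orbital stabilization is -1.6Δ_oct = -1.6 × 310 = -496 kJ/mol.
High-spin d⁴ would be t₂g³ eg¹ with 0 pairs; low-spin has 1, so 1 excess pair costs +1P = +233 kJ/mol.
Net CFSE = -496 + 233 = -263 kJ/mol.

-263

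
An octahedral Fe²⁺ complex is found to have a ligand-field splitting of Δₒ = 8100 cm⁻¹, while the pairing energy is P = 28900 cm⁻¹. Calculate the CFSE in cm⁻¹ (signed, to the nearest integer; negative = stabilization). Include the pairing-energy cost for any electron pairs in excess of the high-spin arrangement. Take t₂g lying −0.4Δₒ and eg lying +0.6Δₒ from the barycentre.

Fe sits in group 8; removing 2 electrons leaves Fe²⁺ with 8 − 2 = 6 d electrons.
Δₒ < P, so pairing is avoided: the ground state is high-spin.
Configuration: t₂g⁴ eg².
Orbital CFSE = -0.4Δₒ = -0.4 × 8100 = -3240 cm⁻¹.
High-spin has no excess pairs, so no pairing correction applies.

-3240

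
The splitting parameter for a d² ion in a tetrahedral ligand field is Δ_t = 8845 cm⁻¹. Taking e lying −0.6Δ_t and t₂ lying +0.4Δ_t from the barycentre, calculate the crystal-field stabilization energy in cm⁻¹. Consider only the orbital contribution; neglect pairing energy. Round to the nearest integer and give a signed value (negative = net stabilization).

-10614

Tetrahedral fields are weak (Δₜ ≈ 4/9 Δₒ), so electrons fill high-spin.
The d² electrons fill as e² t₂⁰.
Orbital CFSE = 2(-0.6) + 0(0.4) = -1.2Δ_t = -1.2 × 8845 = -10614 cm⁻¹.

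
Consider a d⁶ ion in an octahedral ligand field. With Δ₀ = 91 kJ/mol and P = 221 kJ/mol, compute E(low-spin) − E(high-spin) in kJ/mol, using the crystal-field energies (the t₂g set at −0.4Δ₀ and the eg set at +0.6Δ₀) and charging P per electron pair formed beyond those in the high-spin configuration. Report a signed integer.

260

High-spin d⁶ fills as t₂g⁴ eg² with CFSE 4(−0.4) + 2(+0.6) = -0.4Δ₀ = -36 kJ/mol.
For low-spin the configuration is t₂g⁶ eg⁰: orbital energy -2.4 × 91 = -218 kJ/mol, and 2 additional pairs relative to high-spin add 442 kJ/mol, giving 224 kJ/mol.
The difference is 224 − (-36) = 260 kJ/mol, so high-spin lies lower.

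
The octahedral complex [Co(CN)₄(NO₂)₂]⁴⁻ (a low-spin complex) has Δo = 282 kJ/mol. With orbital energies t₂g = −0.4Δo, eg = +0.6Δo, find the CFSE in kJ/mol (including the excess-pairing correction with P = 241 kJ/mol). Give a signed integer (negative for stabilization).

Ligand charges: 4×(-1) from CN⁻ and 2×(-1) from NO₂⁻ sum to -6; with overall charge -4, Co is +2.
Co²⁺: group 9, so d-count = 9 − 2 = 7.
The d⁷ electrons fill as t₂g⁶ eg¹.
CFSE(orbital) = 6×(-0.4Δo) + 1×(0.6Δo) = -1.8Δo; with Δo = 282 kJ/mol that is -508 kJ/mol.
High-spin d⁷ would be t₂g⁵ eg² with 2 pairs; low-spin has 3, so 1 excess pair costs +1P = +241 kJ/mol.
Combining: -508 + 241 = -267 kJ/mol.

-267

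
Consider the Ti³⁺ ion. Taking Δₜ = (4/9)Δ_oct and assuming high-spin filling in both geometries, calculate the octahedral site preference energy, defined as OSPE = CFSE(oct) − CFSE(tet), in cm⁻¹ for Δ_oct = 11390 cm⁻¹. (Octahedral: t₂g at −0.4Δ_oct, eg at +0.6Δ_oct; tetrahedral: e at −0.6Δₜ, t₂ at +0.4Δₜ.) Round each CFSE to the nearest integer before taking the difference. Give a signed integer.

-1519

Ti³⁺: group 4, so d-count = 4 − 3 = 1.
Octahedral high-spin t₂g¹ eg⁰: CFSE = -0.4 × 11390 = -4556 cm⁻¹.
Tetrahedral e¹ t₂⁰ gives -0.6Δₜ = -0.6 × (4/9) × 11390 = -3037 cm⁻¹.
OSPE = -4556 − (-3037) = -1519 cm⁻¹.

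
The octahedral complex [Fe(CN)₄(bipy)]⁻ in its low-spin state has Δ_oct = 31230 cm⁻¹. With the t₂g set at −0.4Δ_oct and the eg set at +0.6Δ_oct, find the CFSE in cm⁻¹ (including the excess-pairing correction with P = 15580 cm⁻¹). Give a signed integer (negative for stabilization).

Ligand charges: 4×(-1) from CN⁻ and 1×(+0) from bipy sum to -4; with overall charge -1, Fe is +3.
Fe is in group 8, so Fe³⁺ is d⁵ (8 − 3 = 5).
The d⁵ electrons fill as t₂g⁵ eg⁰.
Orbital CFSE = 5(-0.4) + 0(0.6) = -2.0Δ_oct = -2.0 × 31230 = -62460 cm⁻¹.
High-spin d⁵ would be t₂g³ eg² with 0 pairs; low-spin has 2, so 2 excess pairs cost +2P = +31160 cm⁻¹.
Overall CFSE = -62460 + 31160 = -31300 cm⁻¹.

-31300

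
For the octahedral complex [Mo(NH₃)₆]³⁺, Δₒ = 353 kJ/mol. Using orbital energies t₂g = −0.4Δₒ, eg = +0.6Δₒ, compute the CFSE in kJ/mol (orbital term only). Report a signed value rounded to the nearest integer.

-424

NH₃ is neutral, so the +3 overall charge sits on Mo: oxidation state +3.
Mo is in group 6, so Mo³⁺ is d³ (6 − 3 = 3).
For octahedral d³ the high- and low-spin configurations coincide.
The d³ electrons fill as t₂g³ eg⁰.
Orbital CFSE = 3(-0.4) + 0(0.6) = -1.2Δₒ = -1.2 × 353 = -424 kJ/mol.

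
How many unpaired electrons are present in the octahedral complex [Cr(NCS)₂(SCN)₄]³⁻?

3

Ligand charges: 2×(-1) from NCS⁻ and 4×(-1) from SCN⁻ sum to -6; with overall charge -3, Cr is +3.
Cr sits in group 6; removing 3 electrons leaves Cr³⁺ with 6 − 3 = 3 d electrons.
Configuration: t₂g³ eg⁰, giving 3 unpaired electrons.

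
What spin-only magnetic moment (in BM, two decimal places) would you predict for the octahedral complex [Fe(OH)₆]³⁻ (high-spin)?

Each OH⁻ contributes -1; 6 × (-1) = -6. With overall charge -3, Fe is in the +3 oxidation state.
Group 8 minus oxidation state +3 gives a d⁵ configuration for Fe³⁺.
Configuration: t2g^3 e_g^2 → 5 unpaired electrons.
μ(spin-only) = √[5(5+2)] = √35 ≈ 5.92 BM.

5.92 BM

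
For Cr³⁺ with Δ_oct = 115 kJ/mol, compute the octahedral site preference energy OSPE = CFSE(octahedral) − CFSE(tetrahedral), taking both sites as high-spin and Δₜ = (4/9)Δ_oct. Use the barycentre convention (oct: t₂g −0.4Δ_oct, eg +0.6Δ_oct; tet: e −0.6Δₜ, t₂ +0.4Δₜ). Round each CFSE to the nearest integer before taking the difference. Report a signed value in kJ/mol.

Cr is in group 6, so Cr³⁺ is d³ (6 − 3 = 3).
Octahedral high-spin t2g^3 e_g^0: CFSE = -1.2 × 115 = -138 kJ/mol.
Tetrahedral e^2 t2^1 gives -0.8Δₜ = -0.8 × (4/9) × 115 = -41 kJ/mol.
OSPE = CFSE(oct) − CFSE(tet) = -138 − (-41) = -97 kJ/mol.

-97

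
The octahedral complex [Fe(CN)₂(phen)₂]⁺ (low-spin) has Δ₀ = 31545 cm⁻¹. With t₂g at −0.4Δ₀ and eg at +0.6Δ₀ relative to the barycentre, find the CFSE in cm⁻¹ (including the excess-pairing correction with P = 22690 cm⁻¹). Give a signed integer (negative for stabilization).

Ligand charges: 2×(-1) from CN⁻ and 2×(+0) from phen sum to -2; with overall charge +1, Fe is +3.
Fe is in group 8, so Fe³⁺ is d⁵ (8 − 3 = 5).
Electron filling gives t₂g⁵ eg⁰.
Orbital CFSE = 5(-0.4) + 0(0.6) = -2.0Δ₀ = -2.0 × 31545 = -63090 cm⁻¹.
Relative to high-spin t₂g³ eg² (0 paired), the low-spin configuration has 2 additional pairs, contributing +2 × 22690 = +45380 cm⁻¹.
Overall CFSE = -63090 + 45380 = -17710 cm⁻¹.

-17710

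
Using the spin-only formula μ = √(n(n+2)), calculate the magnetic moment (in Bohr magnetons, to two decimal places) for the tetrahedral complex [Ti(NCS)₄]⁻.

1.73 Bohr magnetons

Each NCS⁻ contributes -1; 4 × (-1) = -4. With overall charge -1, Ti is in the +3 oxidation state.
Ti is in group 4, so Ti³⁺ is d¹ (4 − 3 = 1).
Tetrahedral fields are weak (Δₜ ≈ 4/9 Δₒ), so electrons fill high-spin.
Configuration: e^1 t2^0 → 1 unpaired electron.
μ(spin-only) = √[1(1+2)] = √3 ≈ 1.73 Bohr magnetons.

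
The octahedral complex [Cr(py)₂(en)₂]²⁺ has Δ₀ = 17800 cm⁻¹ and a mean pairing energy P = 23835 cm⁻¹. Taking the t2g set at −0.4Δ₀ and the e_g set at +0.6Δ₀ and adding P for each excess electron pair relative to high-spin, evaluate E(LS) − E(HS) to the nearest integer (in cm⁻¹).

Ligand charges: 2×(+0) from py and 2×(+0) from en sum to +0; with overall charge +2, Cr is +2.
Cr sits in group 6; removing 2 electrons leaves Cr²⁺ with 6 − 2 = 4 d electrons.
In the high-spin limit (t2g^3 e_g^1) the orbital term is -0.6Δ₀ = -10680 cm⁻¹, with no excess pairing.
Low-spin: t2g^4 e_g^0, orbital CFSE = -1.6Δ₀ = -28480 cm⁻¹; plus 1 excess pair × P = +23835 cm⁻¹; total -4645 cm⁻¹.
Thus E(LS) − E(HS) = 6035 cm⁻¹.

6035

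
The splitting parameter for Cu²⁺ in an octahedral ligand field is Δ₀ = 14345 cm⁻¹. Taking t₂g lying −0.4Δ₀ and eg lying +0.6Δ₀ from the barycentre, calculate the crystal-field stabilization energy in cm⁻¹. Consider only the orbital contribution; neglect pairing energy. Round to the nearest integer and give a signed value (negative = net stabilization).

-8607

Cu is in group 11, so Cu²⁺ is d⁹ (11 − 2 = 9).
For octahedral d⁹ the high- and low-spin configurations coincide.
Electron filling gives t₂g⁶ eg³.
The orbital stabilization is -0.6Δ₀ = -0.6 × 14345 = -8607 cm⁻¹.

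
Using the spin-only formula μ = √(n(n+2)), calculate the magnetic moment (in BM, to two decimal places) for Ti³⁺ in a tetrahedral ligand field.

Ti sits in group 4; removing 3 electrons leaves Ti³⁺ with 4 − 3 = 1 d electrons.
With tetrahedral geometry the complex is necessarily high-spin.
Configuration: e^1 t2^0 → 1 unpaired electron.
μ(spin-only) = √[1(1+2)] = √3 ≈ 1.73 BM.

1.73 BM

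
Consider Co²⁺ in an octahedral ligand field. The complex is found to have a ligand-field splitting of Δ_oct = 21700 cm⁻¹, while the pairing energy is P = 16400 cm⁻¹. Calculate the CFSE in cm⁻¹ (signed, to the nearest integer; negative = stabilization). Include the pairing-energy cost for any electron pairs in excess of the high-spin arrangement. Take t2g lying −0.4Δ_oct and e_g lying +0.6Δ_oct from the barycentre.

Co sits in group 9; removing 2 electrons leaves Co²⁺ with 9 − 2 = 7 d electrons.
Here Δ_oct > P (21700 > 16400), so the low-spin state is favoured.
Filling d⁷ accordingly: t2g^6 e_g^1.
Orbital CFSE = -1.8Δ_oct = -1.8 × 21700 = -39060 cm⁻¹.
Excess pairs vs high-spin: 3 − 2 = 1; pairing cost = +16400 cm⁻¹.
Net CFSE = -39060 + 16400 = -22660 cm⁻¹.

-22660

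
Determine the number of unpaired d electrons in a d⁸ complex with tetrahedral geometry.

Tetrahedral splitting is small, so the complex is high-spin.
Configuration: e^4 t2^4, giving 2 unpaired electrons.

2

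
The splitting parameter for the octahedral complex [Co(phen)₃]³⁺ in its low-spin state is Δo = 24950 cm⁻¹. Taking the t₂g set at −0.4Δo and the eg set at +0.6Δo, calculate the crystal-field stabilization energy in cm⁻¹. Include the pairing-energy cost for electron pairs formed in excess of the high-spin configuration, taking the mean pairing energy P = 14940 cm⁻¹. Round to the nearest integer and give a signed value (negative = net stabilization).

-30000

phen is neutral, so the +3 overall charge sits on Co: oxidation state +3.
Co³⁺: group 9, so d-count = 9 − 3 = 6.
The d⁶ electrons fill as t₂g⁶ eg⁰.
The orbital stabilization is -2.4Δo = -2.4 × 24950 = -59880 cm⁻¹.
High-spin d⁶ would be t₂g⁴ eg² with 1 pair; low-spin has 3, so 2 excess pairs cost +2P = +29880 cm⁻¹.
Combining: -59880 + 29880 = -30000 cm⁻¹.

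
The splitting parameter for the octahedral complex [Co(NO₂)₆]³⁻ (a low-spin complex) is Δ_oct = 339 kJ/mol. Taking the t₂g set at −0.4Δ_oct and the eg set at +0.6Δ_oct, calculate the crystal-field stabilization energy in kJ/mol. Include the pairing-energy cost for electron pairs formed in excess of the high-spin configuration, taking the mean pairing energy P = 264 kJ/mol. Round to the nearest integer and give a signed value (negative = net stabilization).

Each NO₂⁻ contributes -1; 6 × (-1) = -6. With overall charge -3, Co is in the +3 oxidation state.
Group 9 minus oxidation state +3 gives a d⁶ configuration for Co³⁺.
The d⁶ electrons fill as t₂g⁶ eg⁰.
CFSE(orbital) = 6×(-0.4Δ_oct) + 0×(0.6Δ_oct) = -2.4Δ_oct; with Δ_oct = 339 kJ/mol that is -814 kJ/mol.
High-spin d⁶ would be t₂g⁴ eg² with 1 pair; low-spin has 3, so 2 excess pairs cost +2P = +528 kJ/mol.
Combining: -814 + 528 = -286 kJ/mol.

-286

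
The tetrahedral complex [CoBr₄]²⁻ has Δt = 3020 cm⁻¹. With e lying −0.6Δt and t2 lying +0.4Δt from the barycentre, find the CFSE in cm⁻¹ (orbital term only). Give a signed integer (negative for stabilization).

Each Br⁻ contributes -1; 4 × (-1) = -4. With overall charge -2, Co is in the +2 oxidation state.
Co sits in group 9; removing 2 electrons leaves Co²⁺ with 9 − 2 = 7 d electrons.
Tetrahedral splitting is small, so the complex is high-spin.
Electron filling gives e^4 t2^3.
The orbital stabilization is -1.2Δt = -1.2 × 3020 = -3624 cm⁻¹.

-3624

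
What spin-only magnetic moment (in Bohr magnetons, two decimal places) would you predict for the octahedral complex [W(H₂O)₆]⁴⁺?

2.83 Bohr magnetons

H₂O is neutral, so the +4 overall charge sits on W: oxidation state +4.
Group 6 minus oxidation state +4 gives a d² configuration for W⁴⁺.
Configuration: t₂g² eg⁰ → 2 unpaired electrons.
μ(spin-only) = √[2(2+2)] = √8 ≈ 2.83 Bohr magnetons.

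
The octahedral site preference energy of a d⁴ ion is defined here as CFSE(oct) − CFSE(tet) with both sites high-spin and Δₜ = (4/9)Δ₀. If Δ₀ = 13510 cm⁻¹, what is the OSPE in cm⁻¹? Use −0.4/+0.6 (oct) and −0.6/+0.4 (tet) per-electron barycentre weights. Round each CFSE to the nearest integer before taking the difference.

Octahedral (high-spin): t2g^3 e_g^1, CFSE = 3(−0.4) + 1(+0.6) = -0.6Δ₀ = -0.6 × 13510 = -8106 cm⁻¹.
In a tetrahedral site the filling is e^2 t2^2: CFSE(tet) = -0.4Δₜ = -0.4 × (4/9)(13510) = -2402 cm⁻¹.
OSPE = CFSE(oct) − CFSE(tet) = -8106 − (-2402) = -5704 cm⁻¹.

-5704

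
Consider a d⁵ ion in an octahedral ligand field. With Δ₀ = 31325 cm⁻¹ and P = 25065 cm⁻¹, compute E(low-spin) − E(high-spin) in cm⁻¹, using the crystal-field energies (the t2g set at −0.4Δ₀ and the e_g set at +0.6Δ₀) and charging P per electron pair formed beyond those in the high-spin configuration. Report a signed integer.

High-spin: t2g^3 e_g^2, CFSE = 0.0Δ₀ = 0 cm⁻¹.
Low-spin t2g^5 e_g^0 gives -2.0Δ₀ = -62650 cm⁻¹, but forming 2 extra pairs costs 2P = 50130 cm⁻¹, so E(LS) = -62650 + 50130 = -12520 cm⁻¹.
Thus E(LS) − E(HS) = -12520 cm⁻¹.

-12520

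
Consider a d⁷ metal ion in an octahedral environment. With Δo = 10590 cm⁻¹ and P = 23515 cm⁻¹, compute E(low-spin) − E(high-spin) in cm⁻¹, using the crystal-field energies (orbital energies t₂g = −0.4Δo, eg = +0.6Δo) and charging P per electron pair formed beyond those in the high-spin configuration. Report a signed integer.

High-spin: t₂g⁵ eg², CFSE = -0.8Δo = -8472 cm⁻¹.
Low-spin t₂g⁶ eg¹ gives -1.8Δo = -19062 cm⁻¹, but forming 1 extra pair costs 1P = 23515 cm⁻¹, so E(LS) = -19062 + 23515 = 4453 cm⁻¹.
E(LS) − E(HS) = 4453 − (-8472) = 12925 cm⁻¹.

12925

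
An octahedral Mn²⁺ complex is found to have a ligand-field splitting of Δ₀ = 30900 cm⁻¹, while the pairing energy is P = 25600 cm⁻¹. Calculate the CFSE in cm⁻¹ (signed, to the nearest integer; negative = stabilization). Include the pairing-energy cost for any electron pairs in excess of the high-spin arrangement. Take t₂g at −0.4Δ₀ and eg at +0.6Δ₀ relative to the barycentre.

Group 7 minus oxidation state +2 gives a d⁵ configuration for Mn²⁺.
With Δ₀ > P the complex is low-spin.
Configuration: t₂g⁵ eg⁰.
Orbital CFSE = -2.0Δ₀ = -2.0 × 30900 = -61800 cm⁻¹.
Excess pairs vs high-spin: 2 − 0 = 2; pairing cost = +51200 cm⁻¹.
Net CFSE = -61800 + 51200 = -10600 cm⁻¹.

-10600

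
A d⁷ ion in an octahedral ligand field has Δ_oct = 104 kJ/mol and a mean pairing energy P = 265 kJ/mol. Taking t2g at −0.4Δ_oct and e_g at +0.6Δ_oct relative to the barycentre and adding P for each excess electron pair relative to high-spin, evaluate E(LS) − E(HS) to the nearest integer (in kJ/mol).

161

In the high-spin limit (t2g^5 e_g^2) the orbital term is -0.8Δ_oct = -83 kJ/mol, with no excess pairing.
Low-spin: t2g^6 e_g^1, orbital CFSE = -1.8Δ_oct = -187 kJ/mol; plus 1 excess pair × P = +265 kJ/mol; total 78 kJ/mol.
The difference is 78 − (-83) = 161 kJ/mol, so high-spin lies lower.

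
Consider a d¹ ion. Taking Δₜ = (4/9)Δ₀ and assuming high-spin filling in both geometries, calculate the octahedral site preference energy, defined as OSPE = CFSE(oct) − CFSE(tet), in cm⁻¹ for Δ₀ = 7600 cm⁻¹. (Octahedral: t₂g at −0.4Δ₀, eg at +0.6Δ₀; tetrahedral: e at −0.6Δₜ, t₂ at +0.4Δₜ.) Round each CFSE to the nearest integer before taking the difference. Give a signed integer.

In an octahedral site d¹ (HS) is t2g^1 e_g^0, giving CFSE(oct) = -0.4Δ₀ = -3040 cm⁻¹.
Tetrahedral e^1 t2^0 gives -0.6Δₜ = -0.6 × (4/9) × 7600 = -2027 cm⁻¹.
OSPE = -3040 − (-2027) = -1013 cm⁻¹.

-1013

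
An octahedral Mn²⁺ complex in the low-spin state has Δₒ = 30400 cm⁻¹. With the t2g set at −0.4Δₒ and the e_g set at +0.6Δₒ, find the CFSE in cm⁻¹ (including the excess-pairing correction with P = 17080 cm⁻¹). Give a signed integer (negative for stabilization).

-26640

Mn sits in group 7; removing 2 electrons leaves Mn²⁺ with 7 − 2 = 5 d electrons.
Configuration: t2g^5 e_g^0.
Orbital CFSE = 5(-0.4) + 0(0.6) = -2.0Δₒ = -2.0 × 30400 = -60800 cm⁻¹.
Relative to high-spin t2g^3 e_g^2 (0 paired), the low-spin configuration has 2 additional pairs, contributing +2 × 17080 = +34160 cm⁻¹.
Overall CFSE = -60800 + 34160 = -26640 cm⁻¹.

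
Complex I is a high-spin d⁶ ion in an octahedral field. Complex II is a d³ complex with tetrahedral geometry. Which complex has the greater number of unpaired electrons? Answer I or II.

I: t₂g⁴ eg² → 4 unpaired.
II: Tetrahedral fields are weak (Δₜ ≈ 4/9 Δₒ), so electrons fill high-spin; e^2 t2^1 → 3 unpaired.
So I has more unpaired electrons.

I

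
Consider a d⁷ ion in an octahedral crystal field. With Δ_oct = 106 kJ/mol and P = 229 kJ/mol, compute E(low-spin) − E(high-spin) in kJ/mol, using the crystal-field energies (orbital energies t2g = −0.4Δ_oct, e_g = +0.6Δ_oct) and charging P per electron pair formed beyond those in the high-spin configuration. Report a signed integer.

123

High-spin: t2g^5 e_g^2, CFSE = -0.8Δ_oct = -85 kJ/mol.
Low-spin: t2g^6 e_g^1, orbital CFSE = -1.8Δ_oct = -191 kJ/mol; plus 1 excess pair × P = +229 kJ/mol; total 38 kJ/mol.
The difference is 38 − (-85) = 123 kJ/mol, so high-spin lies lower.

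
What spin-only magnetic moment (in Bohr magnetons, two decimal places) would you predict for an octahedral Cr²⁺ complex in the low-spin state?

Cr sits in group 6; removing 2 electrons leaves Cr²⁺ with 6 − 2 = 4 d electrons.
Configuration: t2g^4 e_g^0 → 2 unpaired electrons.
μ(spin-only) = √[2(2+2)] = √8 ≈ 2.83 Bohr magnetons.

2.83 Bohr magnetons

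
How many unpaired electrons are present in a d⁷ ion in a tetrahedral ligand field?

With tetrahedral geometry the complex is necessarily high-spin.
Configuration: e⁴ t₂³, giving 3 unpaired electrons.

3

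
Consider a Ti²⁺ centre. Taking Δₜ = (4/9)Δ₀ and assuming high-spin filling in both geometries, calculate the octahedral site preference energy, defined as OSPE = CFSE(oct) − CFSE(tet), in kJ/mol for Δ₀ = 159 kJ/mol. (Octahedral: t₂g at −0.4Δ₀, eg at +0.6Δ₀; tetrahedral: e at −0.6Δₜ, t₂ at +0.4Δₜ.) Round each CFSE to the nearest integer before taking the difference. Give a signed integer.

-42

Ti sits in group 4; removing 2 electrons leaves Ti²⁺ with 4 − 2 = 2 d electrons.
Octahedral high-spin t₂g² eg⁰: CFSE = -0.8 × 159 = -127 kJ/mol.
In a tetrahedral site the filling is e² t₂⁰: CFSE(tet) = -1.2Δₜ = -1.2 × (4/9)(159) = -85 kJ/mol.
OSPE = CFSE(oct) − CFSE(tet) = -127 − (-85) = -42 kJ/mol.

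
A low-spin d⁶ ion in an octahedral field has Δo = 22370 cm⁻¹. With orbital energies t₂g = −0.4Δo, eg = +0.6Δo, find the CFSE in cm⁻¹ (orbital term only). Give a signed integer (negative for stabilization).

-53688

Electron filling gives t₂g⁶ eg⁰.
The orbital stabilization is -2.4Δo = -2.4 × 22370 = -53688 cm⁻¹.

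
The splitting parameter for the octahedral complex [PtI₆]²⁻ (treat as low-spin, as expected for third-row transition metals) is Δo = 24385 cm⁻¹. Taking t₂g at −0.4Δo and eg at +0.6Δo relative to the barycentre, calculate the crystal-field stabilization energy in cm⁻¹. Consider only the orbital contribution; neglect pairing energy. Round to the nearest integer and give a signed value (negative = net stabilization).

-58524

Each I⁻ contributes -1; 6 × (-1) = -6. With overall charge -2, Pt is in the +4 oxidation state.
Group 10 minus oxidation state +4 gives a d⁶ configuration for Pt⁴⁺.
Electron filling gives t₂g⁶ eg⁰.
CFSE(orbital) = 6×(-0.4Δo) + 0×(0.6Δo) = -2.4Δo; with Δo = 24385 cm⁻¹ that is -58524 cm⁻¹.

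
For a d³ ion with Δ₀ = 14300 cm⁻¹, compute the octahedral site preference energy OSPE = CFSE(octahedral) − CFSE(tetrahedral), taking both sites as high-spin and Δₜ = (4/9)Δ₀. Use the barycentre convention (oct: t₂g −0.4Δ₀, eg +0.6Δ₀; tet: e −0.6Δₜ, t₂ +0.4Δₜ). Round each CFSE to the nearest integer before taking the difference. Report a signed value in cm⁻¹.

In an octahedral site d³ (HS) is t₂g³ eg⁰, giving CFSE(oct) = -1.2Δ₀ = -17160 cm⁻¹.
Tetrahedral e² t₂¹ gives -0.8Δₜ = -0.8 × (4/9) × 14300 = -5084 cm⁻¹.
Subtracting, OSPE = -17160 − (-5084) = -12076 cm⁻¹.

-12076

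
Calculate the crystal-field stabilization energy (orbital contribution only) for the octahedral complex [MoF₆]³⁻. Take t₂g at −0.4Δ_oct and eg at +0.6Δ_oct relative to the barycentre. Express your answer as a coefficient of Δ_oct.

-1.2 Δ_oct

Each F⁻ contributes -1; 6 × (-1) = -6. With overall charge -3, Mo is in the +3 oxidation state.
Group 6 minus oxidation state +3 gives a d³ configuration for Mo³⁺.
For octahedral d³ the high- and low-spin configurations coincide.
Configuration: t₂g³ eg⁰.
CFSE = 3(-0.4Δ_oct) + 0(0.6Δ_oct) = -1.2Δ_oct + 0.0Δ_oct = -1.2Δ_oct.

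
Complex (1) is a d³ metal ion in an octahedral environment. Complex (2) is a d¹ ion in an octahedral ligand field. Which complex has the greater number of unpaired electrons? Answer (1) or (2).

(1): For octahedral d³ the high- and low-spin configurations coincide; t₂g³ eg⁰ → 3 unpaired.
(2): t2g^1 e_g^0 → 1 unpaired.
So (1) has more unpaired electrons.

(1)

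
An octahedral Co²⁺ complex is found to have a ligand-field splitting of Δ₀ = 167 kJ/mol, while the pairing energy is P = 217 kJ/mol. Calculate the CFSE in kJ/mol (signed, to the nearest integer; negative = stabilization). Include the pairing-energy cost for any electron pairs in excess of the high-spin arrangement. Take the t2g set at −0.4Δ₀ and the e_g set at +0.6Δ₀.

Group 9 minus oxidation state +2 gives a d⁷ configuration for Co²⁺.
Here Δ₀ < P (167 < 217), so the high-spin state is favoured.
That gives t2g^5 e_g^2.
Orbital CFSE = -0.8Δ₀ = -0.8 × 167 = -134 kJ/mol.
High-spin has no excess pairs, so no pairing correction applies.

-134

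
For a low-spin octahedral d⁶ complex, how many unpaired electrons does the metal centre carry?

0

Configuration: t₂g⁶ eg⁰, giving 0 unpaired electrons.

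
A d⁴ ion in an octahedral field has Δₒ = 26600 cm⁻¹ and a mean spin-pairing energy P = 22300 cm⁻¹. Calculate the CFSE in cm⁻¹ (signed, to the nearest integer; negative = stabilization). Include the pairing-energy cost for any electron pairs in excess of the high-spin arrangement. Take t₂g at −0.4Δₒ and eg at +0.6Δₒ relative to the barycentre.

-20260

Here Δₒ > P (26600 > 22300), so the low-spin state is favoured.
Configuration: t₂g⁴ eg⁰.
Orbital CFSE = -1.6Δₒ = -1.6 × 26600 = -42560 cm⁻¹.
Excess pairs vs high-spin: 1 − 0 = 1; pairing cost = +22300 cm⁻¹.
Net CFSE = -42560 + 22300 = -20260 cm⁻¹.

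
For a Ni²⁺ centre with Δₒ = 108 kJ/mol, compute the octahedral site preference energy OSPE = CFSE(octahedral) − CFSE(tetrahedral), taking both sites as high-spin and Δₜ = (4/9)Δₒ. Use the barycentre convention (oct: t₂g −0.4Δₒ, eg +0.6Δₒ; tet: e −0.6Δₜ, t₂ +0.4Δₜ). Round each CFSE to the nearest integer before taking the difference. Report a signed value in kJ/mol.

Group 10 minus oxidation state +2 gives a d⁸ configuration for Ni²⁺.
Octahedral (high-spin): t₂g⁶ eg², CFSE = 6(−0.4) + 2(+0.6) = -1.2Δₒ = -1.2 × 108 = -130 kJ/mol.
Tetrahedral e⁴ t₂⁴ gives -0.8Δₜ = -0.8 × (4/9) × 108 = -38 kJ/mol.
Subtracting, OSPE = -130 − (-38) = -92 kJ/mol.

-92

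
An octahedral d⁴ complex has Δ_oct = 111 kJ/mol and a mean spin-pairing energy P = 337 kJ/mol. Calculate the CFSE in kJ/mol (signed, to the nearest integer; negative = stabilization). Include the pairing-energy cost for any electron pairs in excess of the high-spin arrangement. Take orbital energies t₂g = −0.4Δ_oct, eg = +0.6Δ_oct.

Here Δ_oct < P (111 < 337), so the high-spin state is favoured.
That gives t₂g³ eg¹.
Orbital CFSE = -0.6Δ_oct = -0.6 × 111 = -67 kJ/mol.
High-spin has no excess pairs, so no pairing correction applies.

-67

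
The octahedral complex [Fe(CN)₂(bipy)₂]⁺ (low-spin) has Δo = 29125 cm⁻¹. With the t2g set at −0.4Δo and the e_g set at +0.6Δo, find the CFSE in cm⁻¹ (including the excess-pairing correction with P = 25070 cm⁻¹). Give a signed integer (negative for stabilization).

Ligand charges: 2×(-1) from CN⁻ and 2×(+0) from bipy sum to -2; with overall charge +1, Fe is +3.
Fe is in group 8, so Fe³⁺ is d⁵ (8 − 3 = 5).
Configuration: t2g^5 e_g^0.
The orbital stabilization is -2.0Δo = -2.0 × 29125 = -58250 cm⁻¹.
High-spin d⁵ would be t2g^3 e_g^2 with 0 pairs; low-spin has 2, so 2 excess pairs cost +2P = +50140 cm⁻¹.
Combining: -58250 + 50140 = -8110 cm⁻¹.

-8110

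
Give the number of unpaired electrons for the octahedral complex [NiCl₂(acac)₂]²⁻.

Ligand charges: 2×(-1) from Cl⁻ and 2×(-1) from acac⁻ sum to -4; with overall charge -2, Ni is +2.
Ni sits in group 10; removing 2 electrons leaves Ni²⁺ with 10 − 2 = 8 d electrons.
Configuration: t2g^6 e_g^2, giving 2 unpaired electrons.

2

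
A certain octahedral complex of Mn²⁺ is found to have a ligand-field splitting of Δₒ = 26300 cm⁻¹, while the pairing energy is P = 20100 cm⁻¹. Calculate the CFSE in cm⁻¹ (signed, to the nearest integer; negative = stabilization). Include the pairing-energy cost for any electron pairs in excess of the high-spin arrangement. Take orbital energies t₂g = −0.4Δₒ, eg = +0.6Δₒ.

Mn is in group 7, so Mn²⁺ is d⁵ (7 − 2 = 5).
With Δₒ > P the complex is low-spin.
Filling d⁵ accordingly: t₂g⁵ eg⁰.
Orbital CFSE = -2.0Δₒ = -2.0 × 26300 = -52600 cm⁻¹.
Excess pairs vs high-spin: 2 − 0 = 2; pairing cost = +40200 cm⁻¹.
Net CFSE = -52600 + 40200 = -12400 cm⁻¹.

-12400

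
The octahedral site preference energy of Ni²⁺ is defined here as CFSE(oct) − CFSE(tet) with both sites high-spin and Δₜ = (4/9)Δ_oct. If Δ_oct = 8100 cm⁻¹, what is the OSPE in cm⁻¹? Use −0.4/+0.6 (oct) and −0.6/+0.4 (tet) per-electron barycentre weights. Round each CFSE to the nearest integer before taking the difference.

-6840

Ni sits in group 10; removing 2 electrons leaves Ni²⁺ with 10 − 2 = 8 d electrons.
Octahedral high-spin t₂g⁶ eg²: CFSE = -1.2 × 8100 = -9720 cm⁻¹.
Tetrahedral: e⁴ t₂⁴, CFSE = 4(−0.6) + 4(+0.4) = -0.8Δₜ = -0.8 × (4/9) × 8100 = -2880 cm⁻¹.
OSPE = CFSE(oct) − CFSE(tet) = -9720 − (-2880) = -6840 cm⁻¹.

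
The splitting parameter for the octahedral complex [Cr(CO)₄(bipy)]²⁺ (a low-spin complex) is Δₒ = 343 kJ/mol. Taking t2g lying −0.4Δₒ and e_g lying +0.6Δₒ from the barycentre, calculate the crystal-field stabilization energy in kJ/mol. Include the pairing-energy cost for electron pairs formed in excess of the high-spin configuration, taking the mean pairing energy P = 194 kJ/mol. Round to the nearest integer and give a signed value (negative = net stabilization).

Ligand charges: 4×(+0) from CO and 1×(+0) from bipy sum to +0; with overall charge +2, Cr is +2.
Group 6 minus oxidation state +2 gives a d⁴ configuration for Cr²⁺.
The d⁴ electrons fill as t2g^4 e_g^0.
CFSE(orbital) = 4×(-0.4Δₒ) + 0×(0.6Δₒ) = -1.6Δₒ; with Δₒ = 343 kJ/mol that is -549 kJ/mol.
Pairing penalty: 1 pair vs 0 in the high-spin reference → 1 extra × P = 194 kJ/mol.
Combining: -549 + 194 = -355 kJ/mol.

-355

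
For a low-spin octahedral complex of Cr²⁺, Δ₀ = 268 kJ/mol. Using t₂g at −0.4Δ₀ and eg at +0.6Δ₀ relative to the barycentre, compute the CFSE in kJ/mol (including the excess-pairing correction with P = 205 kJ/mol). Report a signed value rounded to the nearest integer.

-224

Cr is in group 6, so Cr²⁺ is d⁴ (6 − 2 = 4).
Configuration: t₂g⁴ eg⁰.
The orbital stabilization is -1.6Δ₀ = -1.6 × 268 = -429 kJ/mol.
High-spin d⁴ would be t₂g³ eg¹ with 0 pairs; low-spin has 1, so 1 excess pair costs +1P = +205 kJ/mol.
Combining: -429 + 205 = -224 kJ/mol.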